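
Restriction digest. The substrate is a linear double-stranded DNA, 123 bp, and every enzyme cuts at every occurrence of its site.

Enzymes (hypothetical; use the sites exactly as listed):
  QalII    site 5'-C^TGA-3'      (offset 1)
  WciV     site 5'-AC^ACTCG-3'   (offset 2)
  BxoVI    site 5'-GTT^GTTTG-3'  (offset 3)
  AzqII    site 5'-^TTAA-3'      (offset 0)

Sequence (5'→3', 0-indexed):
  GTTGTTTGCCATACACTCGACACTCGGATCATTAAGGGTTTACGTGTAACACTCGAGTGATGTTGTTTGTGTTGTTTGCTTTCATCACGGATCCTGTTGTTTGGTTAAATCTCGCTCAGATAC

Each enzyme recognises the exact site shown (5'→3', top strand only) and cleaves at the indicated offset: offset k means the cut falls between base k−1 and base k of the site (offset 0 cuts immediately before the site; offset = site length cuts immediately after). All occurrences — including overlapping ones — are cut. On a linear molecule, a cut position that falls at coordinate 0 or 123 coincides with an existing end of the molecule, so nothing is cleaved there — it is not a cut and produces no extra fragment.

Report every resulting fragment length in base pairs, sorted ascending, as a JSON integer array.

Site scan:
  QalII (CTGA, off=1): no sites
  WciV ACACTCG/2: at [12, 19, 48] ⇒ [14, 21, 50]
  BxoVI GTTGTTTG/3: at [0, 61, 70, 95] ⇒ [3, 64, 73, 98]
  AzqII TTAA/0: at [31, 104] ⇒ [31, 104]

Pooled cuts: [3, 14, 21, 31, 50, 64, 73, 98, 104]

Fragments:
  [0,3): 3 bp
  [3,14): 11 bp
  [14,21): 7 bp
  [21,31): 10 bp
  [31,50): 19 bp
  [50,64): 14 bp
  [64,73): 9 bp
  [73,98): 25 bp
  [98,104): 6 bp
  [104,123): 19 bp

[3,6,7,9,10,11,14,19,19,25]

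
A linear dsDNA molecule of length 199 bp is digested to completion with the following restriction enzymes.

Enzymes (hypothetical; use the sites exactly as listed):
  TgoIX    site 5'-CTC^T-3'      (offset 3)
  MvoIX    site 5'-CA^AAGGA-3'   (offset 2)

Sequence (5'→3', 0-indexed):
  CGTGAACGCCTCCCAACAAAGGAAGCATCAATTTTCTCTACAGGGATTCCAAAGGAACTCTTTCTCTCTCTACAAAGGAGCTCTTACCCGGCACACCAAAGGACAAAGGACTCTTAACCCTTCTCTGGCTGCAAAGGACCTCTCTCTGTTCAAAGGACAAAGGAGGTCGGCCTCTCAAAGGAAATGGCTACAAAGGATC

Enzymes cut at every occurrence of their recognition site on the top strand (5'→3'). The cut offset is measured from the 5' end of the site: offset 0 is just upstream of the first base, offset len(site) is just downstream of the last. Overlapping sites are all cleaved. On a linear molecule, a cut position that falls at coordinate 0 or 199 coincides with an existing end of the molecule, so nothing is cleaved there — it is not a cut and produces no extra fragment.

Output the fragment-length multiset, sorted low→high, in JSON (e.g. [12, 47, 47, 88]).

Site scan:
  TgoIX CTCT/3: at [35, 57, 63, 65, 67, 80, 110, 122, 139, 141, 143, 171] ⇒ [38, 60, 66, 68, 70, 83, 113, 125, 142, 144, 146, 174]
  MvoIX CAAAGGA/2: at [16, 49, 72, 96, 103, 131, 150, 157, 175, 190] ⇒ [18, 51, 74, 98, 105, 133, 152, 159, 177, 192]

Pooled cuts: [18, 38, 51, 60, 66, 68, 70, 74, 83, 98, 105, 113, 125, 133, 142, 144, 146, 152, 159, 174, 177, 192]

Fragment lengths:
  [0,18): 18 bp
  [18,38): 20 bp
  [38,51): 13 bp
  [51,60): 9 bp
  [60,66): 6 bp
  [66,68): 2 bp
  [68,70): 2 bp
  [70,74): 4 bp
  [74,83): 9 bp
  [83,98): 15 bp
  [98,105): 7 bp
  [105,113): 8 bp
  [113,125): 12 bp
  [125,133): 8 bp
  [133,142): 9 bp
  [142,144): 2 bp
  [144,146): 2 bp
  [146,152): 6 bp
  [152,159): 7 bp
  [159,174): 15 bp
  [174,177): 3 bp
  [177,192): 15 bp
  [192,199): 7 bp

[2,2,2,2,3,4,6,6,7,7,7,8,8,9,9,9,12,13,15,15,15,18,20]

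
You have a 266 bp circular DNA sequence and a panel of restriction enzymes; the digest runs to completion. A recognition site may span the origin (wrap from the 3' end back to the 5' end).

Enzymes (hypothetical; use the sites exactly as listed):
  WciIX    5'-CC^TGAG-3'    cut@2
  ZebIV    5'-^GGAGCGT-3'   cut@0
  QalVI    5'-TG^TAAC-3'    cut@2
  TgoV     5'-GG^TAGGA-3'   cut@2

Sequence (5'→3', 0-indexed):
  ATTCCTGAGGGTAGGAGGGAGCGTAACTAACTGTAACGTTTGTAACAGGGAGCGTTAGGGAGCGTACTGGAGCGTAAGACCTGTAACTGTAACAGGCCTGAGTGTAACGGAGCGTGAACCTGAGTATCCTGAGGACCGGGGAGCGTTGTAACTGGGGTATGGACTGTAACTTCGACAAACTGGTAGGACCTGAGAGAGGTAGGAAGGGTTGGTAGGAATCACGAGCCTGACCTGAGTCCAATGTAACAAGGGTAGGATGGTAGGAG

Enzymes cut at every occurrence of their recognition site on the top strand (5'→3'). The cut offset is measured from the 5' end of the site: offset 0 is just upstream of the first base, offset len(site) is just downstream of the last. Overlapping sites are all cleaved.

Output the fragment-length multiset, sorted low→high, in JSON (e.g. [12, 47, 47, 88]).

[4,6,6,6,6,6,7,8,9,9,9,9,9,9,10,10,10,11,11,12,13,15,16,17,18,20]

Site scan:
  WciIX (CCTGAG, off=2): starts [3, 96, 118, 127, 188, 230] → cuts [5, 98, 120, 129, 190, 232]
  ZebIV (GGAGCGT, off=0): starts [17, 48, 58, 68, 108, 139] → cuts [17, 48, 58, 68, 108, 139]
  QalVI (TGTAAC, off=2): starts [31, 40, 81, 87, 102, 146, 164, 241] → cuts [33, 42, 83, 89, 104, 148, 166, 243]
  TgoV (GGTAGGA, off=2): starts [9, 181, 197, 210, 250, 258] → cuts [11, 183, 199, 212, 252, 260]

All cut coordinates (distinct, sorted): [5, 11, 17, 33, 42, 48, 58, 68, 83, 89, 98, 104, 108, 120, 129, 139, 148, 166, 183, 190, 199, 212, 232, 243, 252, 260]

Fragment lengths:
  5→11: 6 bp
  11→17: 6 bp
  17→33: 16 bp
  33→42: 9 bp
  42→48: 6 bp
  48→58: 10 bp
  58→68: 10 bp
  68→83: 15 bp
  83→89: 6 bp
  89→98: 9 bp
  98→104: 6 bp
  104→108: 4 bp
  108→120: 12 bp
  120→129: 9 bp
  129→139: 10 bp
  139→148: 9 bp
  148→166: 18 bp
  166→183: 17 bp
  183→190: 7 bp
  190→199: 9 bp
  199→212: 13 bp
  212→232: 20 bp
  232→243: 11 bp
  243→252: 9 bp
  252→260: 8 bp
  260→5 (wrap): 266-260+5 = 11 bp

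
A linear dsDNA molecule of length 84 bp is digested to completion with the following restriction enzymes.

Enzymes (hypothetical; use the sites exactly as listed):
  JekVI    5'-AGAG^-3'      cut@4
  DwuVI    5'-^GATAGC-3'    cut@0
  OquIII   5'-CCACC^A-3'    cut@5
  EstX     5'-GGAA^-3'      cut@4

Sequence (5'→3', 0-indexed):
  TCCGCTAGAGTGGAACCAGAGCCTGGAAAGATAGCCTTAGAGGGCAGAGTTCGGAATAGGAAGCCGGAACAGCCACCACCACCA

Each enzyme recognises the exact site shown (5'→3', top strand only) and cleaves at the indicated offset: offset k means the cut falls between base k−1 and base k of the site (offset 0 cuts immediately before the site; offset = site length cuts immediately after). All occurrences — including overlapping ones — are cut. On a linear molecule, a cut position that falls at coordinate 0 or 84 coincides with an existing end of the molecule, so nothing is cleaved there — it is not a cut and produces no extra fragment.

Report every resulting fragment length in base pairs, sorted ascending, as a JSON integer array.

[1,1,3,3,5,6,6,7,7,7,7,8,10,13]

Site scan:
  JekVI (AGAG, off=4): starts [6, 17, 38, 45] → cuts [10, 21, 42, 49]
  DwuVI (GATAGC, off=0): starts [29] → cuts [29]
  OquIII (CCACCA, off=5): starts [72, 75, 78] → cuts [77, 80, 83]
  EstX (GGAA, off=4): starts [11, 24, 52, 58, 65] → cuts [15, 28, 56, 62, 69]

All cut coordinates (distinct, sorted): [10, 15, 21, 28, 29, 42, 49, 56, 62, 69, 77, 80, 83]

Fragments:
  [0,10): 10 bp
  [10,15): 5 bp
  [15,21): 6 bp
  [21,28): 7 bp
  [28,29): 1 bp
  [29,42): 13 bp
  [42,49): 7 bp
  [49,56): 7 bp
  [56,62): 6 bp
  [62,69): 7 bp
  [69,77): 8 bp
  [77,80): 3 bp
  [80,83): 3 bp
  [83,84): 1 bp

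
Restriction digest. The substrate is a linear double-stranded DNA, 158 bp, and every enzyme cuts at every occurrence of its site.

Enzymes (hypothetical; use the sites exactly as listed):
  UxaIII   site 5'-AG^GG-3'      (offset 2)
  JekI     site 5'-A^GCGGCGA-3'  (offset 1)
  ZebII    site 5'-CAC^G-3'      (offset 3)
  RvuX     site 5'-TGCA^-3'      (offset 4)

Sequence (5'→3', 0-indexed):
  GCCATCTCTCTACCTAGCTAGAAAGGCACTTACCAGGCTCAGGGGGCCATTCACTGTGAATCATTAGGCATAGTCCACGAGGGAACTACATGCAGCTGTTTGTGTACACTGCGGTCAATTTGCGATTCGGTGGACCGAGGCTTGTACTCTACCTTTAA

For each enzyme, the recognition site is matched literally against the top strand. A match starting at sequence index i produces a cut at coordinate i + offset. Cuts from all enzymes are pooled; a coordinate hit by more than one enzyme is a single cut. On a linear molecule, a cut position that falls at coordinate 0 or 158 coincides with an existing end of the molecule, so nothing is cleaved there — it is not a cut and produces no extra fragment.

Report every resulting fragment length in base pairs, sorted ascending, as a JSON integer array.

Site scan:
  UxaIII AGGG/2: at [40, 79] ⇒ [42, 81]
  JekI (AGCGGCGA, off=1): no sites
  ZebII CACG/3: at [75] ⇒ [78]
  RvuX TGCA/4: at [90] ⇒ [94]

All cut coordinates (distinct, sorted): [42, 78, 81, 94]

Fragment lengths:
  [0,42): 42 bp
  [42,78): 36 bp
  [78,81): 3 bp
  [81,94): 13 bp
  [94,158): 64 bp

[3,13,36,42,64]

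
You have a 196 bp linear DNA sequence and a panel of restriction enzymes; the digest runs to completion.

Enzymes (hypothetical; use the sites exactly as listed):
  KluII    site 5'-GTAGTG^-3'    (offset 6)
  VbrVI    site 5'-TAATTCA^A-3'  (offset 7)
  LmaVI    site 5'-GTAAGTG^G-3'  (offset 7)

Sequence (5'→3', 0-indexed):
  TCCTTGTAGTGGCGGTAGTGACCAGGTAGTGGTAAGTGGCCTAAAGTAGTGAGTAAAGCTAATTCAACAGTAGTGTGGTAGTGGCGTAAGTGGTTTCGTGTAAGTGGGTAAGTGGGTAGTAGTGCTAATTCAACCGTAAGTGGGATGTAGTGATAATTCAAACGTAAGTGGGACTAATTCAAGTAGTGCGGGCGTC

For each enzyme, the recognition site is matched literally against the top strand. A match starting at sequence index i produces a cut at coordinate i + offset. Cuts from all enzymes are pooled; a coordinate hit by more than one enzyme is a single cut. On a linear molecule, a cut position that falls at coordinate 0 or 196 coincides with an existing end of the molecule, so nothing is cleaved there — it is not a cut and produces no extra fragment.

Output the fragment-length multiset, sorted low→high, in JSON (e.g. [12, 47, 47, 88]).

Per-enzyme occurrences:
  KluII (GTAGTG, off=6): starts [5, 14, 25, 45, 69, 77, 118, 146, 182] → cuts [11, 20, 31, 51, 75, 83, 124, 152, 188]
  VbrVI (TAATTCAA, off=7): starts [59, 125, 153, 174] → cuts [66, 132, 160, 181]
  LmaVI (GTAAGTGG, off=7): starts [31, 85, 99, 107, 135, 163] → cuts [38, 92, 106, 114, 142, 170]

Pooled cuts: [11, 20, 31, 38, 51, 66, 75, 83, 92, 106, 114, 124, 132, 142, 152, 160, 170, 181, 188]

Fragments:
  [0,11): 11 bp
  [11,20): 9 bp
  [20,31): 11 bp
  [31,38): 7 bp
  [38,51): 13 bp
  [51,66): 15 bp
  [66,75): 9 bp
  [75,83): 8 bp
  [83,92): 9 bp
  [92,106): 14 bp
  [106,114): 8 bp
  [114,124): 10 bp
  [124,132): 8 bp
  [132,142): 10 bp
  [142,152): 10 bp
  [152,160): 8 bp
  [160,170): 10 bp
  [170,181): 11 bp
  [181,188): 7 bp
  [188,196): 8 bp

[7,7,8,8,8,8,8,9,9,9,10,10,10,10,11,11,11,13,14,15]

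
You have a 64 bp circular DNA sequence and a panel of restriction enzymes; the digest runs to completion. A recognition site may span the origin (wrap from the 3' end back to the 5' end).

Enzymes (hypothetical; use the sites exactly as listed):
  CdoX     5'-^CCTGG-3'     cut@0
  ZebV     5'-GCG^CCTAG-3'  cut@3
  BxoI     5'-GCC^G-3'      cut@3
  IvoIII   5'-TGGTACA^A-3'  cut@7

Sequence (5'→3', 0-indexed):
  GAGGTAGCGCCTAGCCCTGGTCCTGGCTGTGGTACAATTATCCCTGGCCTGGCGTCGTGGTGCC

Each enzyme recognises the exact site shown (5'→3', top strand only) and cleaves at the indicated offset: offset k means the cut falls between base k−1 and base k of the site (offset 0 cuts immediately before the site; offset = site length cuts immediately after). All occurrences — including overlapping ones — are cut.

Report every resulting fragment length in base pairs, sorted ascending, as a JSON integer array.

Scan for sites:
  CdoX (CCTGG, off=0): starts [15, 21, 42, 47] → cuts [15, 21, 42, 47]
  ZebV (GCGCCTAG, off=3): starts [6] → cuts [9]
  BxoI (GCCG, off=3): starts [61] → cuts [0]
  IvoIII (TGGTACAA, off=7): starts [29] → cuts [36]

Pooled cuts: [0, 9, 15, 21, 36, 42, 47]

Fragments:
  0→9: 9 bp
  9→15: 6 bp
  15→21: 6 bp
  21→36: 15 bp
  36→42: 6 bp
  42→47: 5 bp
  47→0 (wrap): 64-47+0 = 17 bp

[5,6,6,6,9,15,17]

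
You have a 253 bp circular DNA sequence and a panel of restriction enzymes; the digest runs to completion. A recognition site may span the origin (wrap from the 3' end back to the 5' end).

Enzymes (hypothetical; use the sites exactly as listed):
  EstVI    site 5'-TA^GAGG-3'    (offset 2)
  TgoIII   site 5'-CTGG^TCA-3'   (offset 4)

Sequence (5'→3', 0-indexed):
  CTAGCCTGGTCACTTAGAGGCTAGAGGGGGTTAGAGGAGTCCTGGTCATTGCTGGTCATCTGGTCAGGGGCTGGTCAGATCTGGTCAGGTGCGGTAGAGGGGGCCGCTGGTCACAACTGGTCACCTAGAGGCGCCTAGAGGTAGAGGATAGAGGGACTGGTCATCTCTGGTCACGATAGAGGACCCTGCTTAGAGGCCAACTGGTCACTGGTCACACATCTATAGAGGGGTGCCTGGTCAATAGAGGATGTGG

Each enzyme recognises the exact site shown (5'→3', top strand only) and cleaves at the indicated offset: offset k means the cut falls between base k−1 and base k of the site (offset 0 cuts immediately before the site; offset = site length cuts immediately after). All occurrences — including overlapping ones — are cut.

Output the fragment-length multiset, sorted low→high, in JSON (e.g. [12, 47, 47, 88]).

Per-enzyme occurrences:
  EstVI (TAGAGG, off=2): starts [14, 21, 31, 94, 125, 135, 141, 148, 176, 190, 222, 241] → cuts [16, 23, 33, 96, 127, 137, 143, 150, 178, 192, 224, 243]
  TgoIII (CTGGTCA, off=4): starts [5, 41, 51, 59, 70, 80, 106, 116, 156, 166, 200, 207, 233] → cuts [9, 45, 55, 63, 74, 84, 110, 120, 160, 170, 204, 211, 237]

All cut coordinates (distinct, sorted): [9, 16, 23, 33, 45, 55, 63, 74, 84, 96, 110, 120, 127, 137, 143, 150, 160, 170, 178, 192, 204, 211, 224, 237, 243]

Fragment lengths:
  9→16: 7 bp
  16→23: 7 bp
  23→33: 10 bp
  33→45: 12 bp
  45→55: 10 bp
  55→63: 8 bp
  63→74: 11 bp
  74→84: 10 bp
  84→96: 12 bp
  96→110: 14 bp
  110→120: 10 bp
  120→127: 7 bp
  127→137: 10 bp
  137→143: 6 bp
  143→150: 7 bp
  150→160: 10 bp
  160→170: 10 bp
  170→178: 8 bp
  178→192: 14 bp
  192→204: 12 bp
  204→211: 7 bp
  211→224: 13 bp
  224→237: 13 bp
  237→243: 6 bp
  243→9 (wrap): 253-243+9 = 19 bp

[6,6,7,7,7,7,7,8,8,10,10,10,10,10,10,10,11,12,12,12,13,13,14,14,19]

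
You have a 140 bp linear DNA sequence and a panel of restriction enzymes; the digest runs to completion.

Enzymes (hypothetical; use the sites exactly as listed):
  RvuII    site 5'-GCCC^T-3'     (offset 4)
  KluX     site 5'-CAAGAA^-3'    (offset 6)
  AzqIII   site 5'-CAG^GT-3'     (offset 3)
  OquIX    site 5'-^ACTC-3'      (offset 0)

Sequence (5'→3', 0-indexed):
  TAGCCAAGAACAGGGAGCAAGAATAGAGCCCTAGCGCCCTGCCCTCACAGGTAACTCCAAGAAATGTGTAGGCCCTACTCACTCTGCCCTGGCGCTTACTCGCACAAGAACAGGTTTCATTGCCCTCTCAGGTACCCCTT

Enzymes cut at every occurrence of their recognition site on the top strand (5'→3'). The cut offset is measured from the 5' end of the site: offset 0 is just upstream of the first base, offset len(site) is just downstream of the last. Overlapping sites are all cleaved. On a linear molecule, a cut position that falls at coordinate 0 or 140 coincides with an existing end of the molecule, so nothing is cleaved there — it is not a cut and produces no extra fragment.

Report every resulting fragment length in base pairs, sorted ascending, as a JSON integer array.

[1,3,3,4,5,6,6,8,8,8,9,9,10,10,12,12,13,13]

Site scan:
  RvuII GCCCT/4: at [27, 35, 40, 71, 85, 121] ⇒ [31, 39, 44, 75, 89, 125]
  KluX CAAGAA/6: at [4, 17, 57, 104] ⇒ [10, 23, 63, 110]
  AzqIII CAGGT/3: at [47, 110, 128] ⇒ [50, 113, 131]
  OquIX ACTC/0: at [53, 76, 80, 97] ⇒ [53, 76, 80, 97]

Pooled cuts: [10, 23, 31, 39, 44, 50, 53, 63, 75, 76, 80, 89, 97, 110, 113, 125, 131]

Fragments:
  [0,10): 10 bp
  [10,23): 13 bp
  [23,31): 8 bp
  [31,39): 8 bp
  [39,44): 5 bp
  [44,50): 6 bp
  [50,53): 3 bp
  [53,63): 10 bp
  [63,75): 12 bp
  [75,76): 1 bp
  [76,80): 4 bp
  [80,89): 9 bp
  [89,97): 8 bp
  [97,110): 13 bp
  [110,113): 3 bp
  [113,125): 12 bp
  [125,131): 6 bp
  [131,140): 9 bp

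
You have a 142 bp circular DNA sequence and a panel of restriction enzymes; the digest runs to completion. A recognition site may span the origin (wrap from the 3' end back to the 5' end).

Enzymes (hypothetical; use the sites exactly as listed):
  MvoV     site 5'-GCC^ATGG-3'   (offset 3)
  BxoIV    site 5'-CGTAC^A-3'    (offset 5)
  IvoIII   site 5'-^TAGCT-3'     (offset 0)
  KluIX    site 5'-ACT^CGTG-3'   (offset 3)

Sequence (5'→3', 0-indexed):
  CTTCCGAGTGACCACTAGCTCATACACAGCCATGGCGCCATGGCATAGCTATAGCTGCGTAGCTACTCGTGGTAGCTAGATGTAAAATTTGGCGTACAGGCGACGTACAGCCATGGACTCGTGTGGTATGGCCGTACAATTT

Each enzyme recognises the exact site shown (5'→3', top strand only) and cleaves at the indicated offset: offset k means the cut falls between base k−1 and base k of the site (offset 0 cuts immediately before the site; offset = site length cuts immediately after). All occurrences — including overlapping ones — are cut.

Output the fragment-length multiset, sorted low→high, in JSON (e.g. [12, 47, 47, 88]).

[4,5,6,6,7,8,8,8,11,16,18,20,25]

Per-enzyme occurrences:
  MvoV GCCATGG/3: at [28, 36, 109] ⇒ [31, 39, 112]
  BxoIV CGTACA/5: at [92, 103, 132] ⇒ [97, 108, 137]
  IvoIII TAGCT/0: at [15, 45, 51, 59, 72] ⇒ [15, 45, 51, 59, 72]
  KluIX ACTCGTG/3: at [64, 116] ⇒ [67, 119]

Pooled cuts: [15, 31, 39, 45, 51, 59, 67, 72, 97, 108, 112, 119, 137]

Fragments:
  15→31: 16 bp
  31→39: 8 bp
  39→45: 6 bp
  45→51: 6 bp
  51→59: 8 bp
  59→67: 8 bp
  67→72: 5 bp
  72→97: 25 bp
  97→108: 11 bp
  108→112: 4 bp
  112→119: 7 bp
  119→137: 18 bp
  137→15 (wrap): 142-137+15 = 20 bp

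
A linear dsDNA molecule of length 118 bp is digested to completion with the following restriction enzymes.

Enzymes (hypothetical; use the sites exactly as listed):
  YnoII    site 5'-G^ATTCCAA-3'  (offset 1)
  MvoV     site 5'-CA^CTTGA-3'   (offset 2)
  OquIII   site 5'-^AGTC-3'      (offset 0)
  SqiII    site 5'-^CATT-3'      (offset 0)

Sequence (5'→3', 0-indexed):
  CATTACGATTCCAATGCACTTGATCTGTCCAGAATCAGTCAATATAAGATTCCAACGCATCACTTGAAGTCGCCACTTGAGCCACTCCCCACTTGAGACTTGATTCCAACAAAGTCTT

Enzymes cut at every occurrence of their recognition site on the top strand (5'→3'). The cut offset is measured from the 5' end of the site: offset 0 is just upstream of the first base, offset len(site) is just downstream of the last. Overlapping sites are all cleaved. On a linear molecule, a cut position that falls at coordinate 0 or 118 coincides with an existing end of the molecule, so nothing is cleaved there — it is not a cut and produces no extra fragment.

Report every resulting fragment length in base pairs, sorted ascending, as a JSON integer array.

[5,6,7,8,10,11,11,12,14,16,18]

Per-enzyme occurrences:
  YnoII GATTCCAA/1: at [6, 47, 101] ⇒ [7, 48, 102]
  MvoV CACTTGA/2: at [16, 60, 73, 89] ⇒ [18, 62, 75, 91]
  OquIII AGTC/0: at [36, 67, 112] ⇒ [36, 67, 112]
  SqiII CATT/0: at [0] ⇒ [] (position 0 is a terminus of the linear molecule — no cut)

Pooled cuts: [7, 18, 36, 48, 62, 67, 75, 91, 102, 112]

Fragments:
  [0,7): 7 bp
  [7,18): 11 bp
  [18,36): 18 bp
  [36,48): 12 bp
  [48,62): 14 bp
  [62,67): 5 bp
  [67,75): 8 bp
  [75,91): 16 bp
  [91,102): 11 bp
  [102,112): 10 bp
  [112,118): 6 bp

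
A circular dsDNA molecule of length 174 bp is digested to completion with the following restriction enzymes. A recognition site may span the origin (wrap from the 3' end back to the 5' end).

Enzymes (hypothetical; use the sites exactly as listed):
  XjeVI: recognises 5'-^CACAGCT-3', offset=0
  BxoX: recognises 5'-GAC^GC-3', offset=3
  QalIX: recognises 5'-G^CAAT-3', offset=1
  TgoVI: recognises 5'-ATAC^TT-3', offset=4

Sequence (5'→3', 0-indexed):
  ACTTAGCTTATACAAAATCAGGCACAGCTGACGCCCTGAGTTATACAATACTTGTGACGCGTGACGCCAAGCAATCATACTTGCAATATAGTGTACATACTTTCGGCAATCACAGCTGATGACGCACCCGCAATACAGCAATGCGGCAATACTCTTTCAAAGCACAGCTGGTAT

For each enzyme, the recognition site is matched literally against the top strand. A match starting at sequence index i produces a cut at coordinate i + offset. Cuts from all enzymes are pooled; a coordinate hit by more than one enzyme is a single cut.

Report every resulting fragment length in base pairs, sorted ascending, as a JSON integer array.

Site scan:
  XjeVI (CACAGCT, off=0): starts [22, 110, 162] → cuts [22, 110, 162]
  BxoX (GACGC, off=3): starts [29, 55, 62, 120] → cuts [32, 58, 65, 123]
  QalIX (GCAAT, off=1): starts [70, 82, 105, 129, 137, 145] → cuts [71, 83, 106, 130, 138, 146]
  TgoVI (ATACTT, off=4): starts [47, 76, 96, 172] → cuts [2, 51, 80, 100]

Pooled cuts: [2, 22, 32, 51, 58, 65, 71, 80, 83, 100, 106, 110, 123, 130, 138, 146, 162]

Fragment lengths:
  2→22: 20 bp
  22→32: 10 bp
  32→51: 19 bp
  51→58: 7 bp
  58→65: 7 bp
  65→71: 6 bp
  71→80: 9 bp
  80→83: 3 bp
  83→100: 17 bp
  100→106: 6 bp
  106→110: 4 bp
  110→123: 13 bp
  123→130: 7 bp
  130→138: 8 bp
  138→146: 8 bp
  146→162: 16 bp
  162→2 (wrap): 174-162+2 = 14 bp

[3,4,6,6,7,7,7,8,8,9,10,13,14,16,17,19,20]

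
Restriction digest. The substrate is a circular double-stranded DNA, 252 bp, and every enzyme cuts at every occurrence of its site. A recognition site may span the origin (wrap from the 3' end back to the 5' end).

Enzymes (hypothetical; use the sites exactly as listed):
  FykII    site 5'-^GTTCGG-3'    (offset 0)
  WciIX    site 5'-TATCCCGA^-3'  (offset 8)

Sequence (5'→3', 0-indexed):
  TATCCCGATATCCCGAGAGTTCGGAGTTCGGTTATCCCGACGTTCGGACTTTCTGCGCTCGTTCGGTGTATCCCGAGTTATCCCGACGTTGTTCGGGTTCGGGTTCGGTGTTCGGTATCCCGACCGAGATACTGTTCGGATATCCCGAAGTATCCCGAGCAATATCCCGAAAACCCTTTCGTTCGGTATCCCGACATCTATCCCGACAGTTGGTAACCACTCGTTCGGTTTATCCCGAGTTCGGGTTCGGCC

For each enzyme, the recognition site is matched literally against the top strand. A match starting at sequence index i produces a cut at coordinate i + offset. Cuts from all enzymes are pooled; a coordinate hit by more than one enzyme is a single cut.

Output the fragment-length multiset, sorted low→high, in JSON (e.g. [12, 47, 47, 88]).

Per-enzyme occurrences:
  FykII (GTTCGG, off=0): starts [18, 25, 41, 60, 90, 96, 102, 109, 133, 180, 222, 238, 244] → cuts [18, 25, 41, 60, 90, 96, 102, 109, 133, 180, 222, 238, 244]
  WciIX (TATCCCGA, off=8): starts [0, 8, 32, 68, 78, 115, 140, 150, 162, 186, 198, 230] → cuts [8, 16, 40, 76, 86, 123, 148, 158, 170, 194, 206, 238]

Pooled cuts: [8, 16, 18, 25, 40, 41, 60, 76, 86, 90, 96, 102, 109, 123, 133, 148, 158, 170, 180, 194, 206, 222, 238, 244]

Fragment lengths:
  8→16: 8 bp
  16→18: 2 bp
  18→25: 7 bp
  25→40: 15 bp
  40→41: 1 bp
  41→60: 19 bp
  60→76: 16 bp
  76→86: 10 bp
  86→90: 4 bp
  90→96: 6 bp
  96→102: 6 bp
  102→109: 7 bp
  109→123: 14 bp
  123→133: 10 bp
  133→148: 15 bp
  148→158: 10 bp
  158→170: 12 bp
  170→180: 10 bp
  180→194: 14 bp
  194→206: 12 bp
  206→222: 16 bp
  222→238: 16 bp
  238→244: 6 bp
  244→8 (wrap): 252-244+8 = 16 bp

[1,2,4,6,6,6,7,7,8,10,10,10,10,12,12,14,14,15,15,16,16,16,16,19]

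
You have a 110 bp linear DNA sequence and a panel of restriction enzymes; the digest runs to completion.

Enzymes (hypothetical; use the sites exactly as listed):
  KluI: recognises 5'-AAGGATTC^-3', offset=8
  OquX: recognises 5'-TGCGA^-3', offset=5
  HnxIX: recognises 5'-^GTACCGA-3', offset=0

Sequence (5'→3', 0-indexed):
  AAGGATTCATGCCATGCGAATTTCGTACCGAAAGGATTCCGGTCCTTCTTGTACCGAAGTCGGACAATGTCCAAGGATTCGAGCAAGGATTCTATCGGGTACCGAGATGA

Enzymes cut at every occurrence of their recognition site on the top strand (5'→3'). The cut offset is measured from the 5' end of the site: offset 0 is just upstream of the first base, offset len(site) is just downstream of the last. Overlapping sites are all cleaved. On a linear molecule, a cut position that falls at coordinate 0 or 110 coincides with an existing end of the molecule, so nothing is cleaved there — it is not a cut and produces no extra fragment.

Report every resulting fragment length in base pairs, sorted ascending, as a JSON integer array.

[5,6,8,11,11,12,12,15,30]

Per-enzyme occurrences:
  KluI (AAGGATTC, off=8): starts [0, 31, 72, 84] → cuts [8, 39, 80, 92]
  OquX (TGCGA, off=5): starts [14] → cuts [19]
  HnxIX (GTACCGA, off=0): starts [24, 50, 98] → cuts [24, 50, 98]

Pooled cuts: [8, 19, 24, 39, 50, 80, 92, 98]

Fragment lengths:
  [0,8): 8 bp
  [8,19): 11 bp
  [19,24): 5 bp
  [24,39): 15 bp
  [39,50): 11 bp
  [50,80): 30 bp
  [80,92): 12 bp
  [92,98): 6 bp
  [98,110): 12 bp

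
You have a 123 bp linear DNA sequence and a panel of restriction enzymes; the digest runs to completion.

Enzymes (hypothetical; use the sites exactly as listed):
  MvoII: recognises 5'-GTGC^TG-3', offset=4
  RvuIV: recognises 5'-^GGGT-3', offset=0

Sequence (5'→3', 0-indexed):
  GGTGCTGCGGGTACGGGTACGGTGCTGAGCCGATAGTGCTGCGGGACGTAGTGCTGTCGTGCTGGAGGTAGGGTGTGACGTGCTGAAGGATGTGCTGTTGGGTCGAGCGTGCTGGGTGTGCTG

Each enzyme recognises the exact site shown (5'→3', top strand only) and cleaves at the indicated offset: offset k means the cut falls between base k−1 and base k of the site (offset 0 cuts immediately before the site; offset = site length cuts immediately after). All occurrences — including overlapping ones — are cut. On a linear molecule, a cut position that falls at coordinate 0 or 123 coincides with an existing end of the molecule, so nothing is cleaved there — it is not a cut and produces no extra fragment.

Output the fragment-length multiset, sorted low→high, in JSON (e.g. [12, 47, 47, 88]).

Per-enzyme occurrences:
  MvoII (GTGCTG, off=4): starts [1, 21, 35, 50, 58, 79, 91, 108, 117] → cuts [5, 25, 39, 54, 62, 83, 95, 112, 121]
  RvuIV (GGGT, off=0): starts [8, 14, 70, 99, 113] → cuts [8, 14, 70, 99, 113]

All cut coordinates (distinct, sorted): [5, 8, 14, 25, 39, 54, 62, 70, 83, 95, 99, 112, 113, 121]

Fragments:
  [0,5): 5 bp
  [5,8): 3 bp
  [8,14): 6 bp
  [14,25): 11 bp
  [25,39): 14 bp
  [39,54): 15 bp
  [54,62): 8 bp
  [62,70): 8 bp
  [70,83): 13 bp
  [83,95): 12 bp
  [95,99): 4 bp
  [99,112): 13 bp
  [112,113): 1 bp
  [113,121): 8 bp
  [121,123): 2 bp

[1,2,3,4,5,6,8,8,8,11,12,13,13,14,15]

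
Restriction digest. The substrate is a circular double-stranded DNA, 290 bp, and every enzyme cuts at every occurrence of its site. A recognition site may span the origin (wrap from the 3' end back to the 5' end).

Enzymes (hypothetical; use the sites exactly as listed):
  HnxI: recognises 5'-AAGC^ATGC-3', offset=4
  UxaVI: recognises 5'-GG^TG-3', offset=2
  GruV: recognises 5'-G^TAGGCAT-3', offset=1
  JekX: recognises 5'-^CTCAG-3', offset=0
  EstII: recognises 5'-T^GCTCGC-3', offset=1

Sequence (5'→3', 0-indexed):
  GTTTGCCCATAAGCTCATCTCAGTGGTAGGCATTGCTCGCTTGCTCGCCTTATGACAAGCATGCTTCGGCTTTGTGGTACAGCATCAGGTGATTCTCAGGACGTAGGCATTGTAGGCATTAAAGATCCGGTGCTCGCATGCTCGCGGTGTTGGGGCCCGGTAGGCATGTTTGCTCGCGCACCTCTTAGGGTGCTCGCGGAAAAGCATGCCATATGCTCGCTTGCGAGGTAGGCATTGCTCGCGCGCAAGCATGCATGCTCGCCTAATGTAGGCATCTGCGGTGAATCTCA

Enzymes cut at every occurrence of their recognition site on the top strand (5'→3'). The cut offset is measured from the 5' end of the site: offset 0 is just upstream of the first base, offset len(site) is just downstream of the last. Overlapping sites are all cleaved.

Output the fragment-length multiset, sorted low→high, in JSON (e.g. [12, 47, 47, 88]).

Per-enzyme occurrences:
  HnxI (AAGCATGC, off=4): starts [56, 201, 246] → cuts [60, 205, 250]
  UxaVI (GGTG, off=2): starts [87, 128, 145, 188, 279] → cuts [89, 130, 147, 190, 281]
  GruV (GTAGGCAT, off=1): starts [25, 102, 111, 159, 227, 267] → cuts [26, 103, 112, 160, 228, 268]
  JekX (CTCAG, off=0): starts [18, 94, 286] → cuts [18, 94, 286]
  EstII (TGCTCGC, off=1): starts [33, 41, 130, 138, 170, 190, 213, 235, 255] → cuts [34, 42, 131, 139, 171, 191, 214, 236, 256]

All cut coordinates (distinct, sorted): [18, 26, 34, 42, 60, 89, 94, 103, 112, 130, 131, 139, 147, 160, 171, 190, 191, 205, 214, 228, 236, 250, 256, 268, 281, 286]

Fragments:
  18→26: 8 bp
  26→34: 8 bp
  34→42: 8 bp
  42→60: 18 bp
  60→89: 29 bp
  89→94: 5 bp
  94→103: 9 bp
  103→112: 9 bp
  112→130: 18 bp
  130→131: 1 bp
  131→139: 8 bp
  139→147: 8 bp
  147→160: 13 bp
  160→171: 11 bp
  171→190: 19 bp
  190→191: 1 bp
  191→205: 14 bp
  205→214: 9 bp
  214→228: 14 bp
  228→236: 8 bp
  236→250: 14 bp
  250→256: 6 bp
  256→268: 12 bp
  268→281: 13 bp
  281→286: 5 bp
  286→18 (wrap): 290-286+18 = 22 bp

[1,1,5,5,6,8,8,8,8,8,8,9,9,9,11,12,13,13,14,14,14,18,18,19,22,29]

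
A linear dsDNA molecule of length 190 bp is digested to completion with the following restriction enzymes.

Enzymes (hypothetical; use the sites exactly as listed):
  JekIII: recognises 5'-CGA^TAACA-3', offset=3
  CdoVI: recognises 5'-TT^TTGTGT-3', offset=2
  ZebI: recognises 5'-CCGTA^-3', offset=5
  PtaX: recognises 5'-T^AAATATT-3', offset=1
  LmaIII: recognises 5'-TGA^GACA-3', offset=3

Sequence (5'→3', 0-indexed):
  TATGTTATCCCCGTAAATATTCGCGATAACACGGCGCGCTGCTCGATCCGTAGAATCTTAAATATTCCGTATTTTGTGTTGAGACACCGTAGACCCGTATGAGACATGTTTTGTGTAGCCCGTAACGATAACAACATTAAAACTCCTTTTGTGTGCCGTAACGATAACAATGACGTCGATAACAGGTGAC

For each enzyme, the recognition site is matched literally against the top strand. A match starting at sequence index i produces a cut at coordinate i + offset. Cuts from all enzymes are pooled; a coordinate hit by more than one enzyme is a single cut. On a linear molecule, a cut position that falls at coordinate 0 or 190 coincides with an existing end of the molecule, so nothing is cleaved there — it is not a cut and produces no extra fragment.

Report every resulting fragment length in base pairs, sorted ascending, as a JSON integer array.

Per-enzyme occurrences:
  JekIII (CGATAACA, off=3): starts [23, 125, 161, 176] → cuts [26, 128, 164, 179]
  CdoVI (TTTTGTGT, off=2): starts [71, 108, 146] → cuts [73, 110, 148]
  ZebI (CCGTA, off=5): starts [10, 47, 66, 86, 94, 119, 155] → cuts [15, 52, 71, 91, 99, 124, 160]
  PtaX (TAAATATT, off=1): starts [13, 58] → cuts [14, 59]
  LmaIII (TGAGACA, off=3): starts [79, 99] → cuts [82, 102]

Pooled cuts: [14, 15, 26, 52, 59, 71, 73, 82, 91, 99, 102, 110, 124, 128, 148, 160, 164, 179]

Fragment lengths:
  [0,14): 14 bp
  [14,15): 1 bp
  [15,26): 11 bp
  [26,52): 26 bp
  [52,59): 7 bp
  [59,71): 12 bp
  [71,73): 2 bp
  [73,82): 9 bp
  [82,91): 9 bp
  [91,99): 8 bp
  [99,102): 3 bp
  [102,110): 8 bp
  [110,124): 14 bp
  [124,128): 4 bp
  [128,148): 20 bp
  [148,160): 12 bp
  [160,164): 4 bp
  [164,179): 15 bp
  [179,190): 11 bp

[1,2,3,4,4,7,8,8,9,9,11,11,12,12,14,14,15,20,26]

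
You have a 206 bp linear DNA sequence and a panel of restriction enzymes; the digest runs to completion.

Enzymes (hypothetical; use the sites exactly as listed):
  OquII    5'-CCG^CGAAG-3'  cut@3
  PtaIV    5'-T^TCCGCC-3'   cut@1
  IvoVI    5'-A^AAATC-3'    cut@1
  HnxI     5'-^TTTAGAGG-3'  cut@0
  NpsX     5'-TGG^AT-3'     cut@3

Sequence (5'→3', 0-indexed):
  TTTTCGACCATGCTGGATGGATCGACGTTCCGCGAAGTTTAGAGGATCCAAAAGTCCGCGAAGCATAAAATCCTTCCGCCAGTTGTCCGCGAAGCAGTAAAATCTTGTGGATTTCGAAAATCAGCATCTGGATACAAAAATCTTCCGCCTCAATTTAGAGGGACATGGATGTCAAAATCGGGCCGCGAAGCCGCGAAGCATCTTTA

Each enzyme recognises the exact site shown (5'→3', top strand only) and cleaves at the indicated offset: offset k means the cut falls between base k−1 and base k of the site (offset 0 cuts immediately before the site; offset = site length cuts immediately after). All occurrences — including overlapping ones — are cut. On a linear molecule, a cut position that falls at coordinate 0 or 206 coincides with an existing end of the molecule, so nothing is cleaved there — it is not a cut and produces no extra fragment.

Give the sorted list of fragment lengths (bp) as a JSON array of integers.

[4,5,6,6,6,7,7,8,9,10,10,11,11,12,13,14,15,15,16,21]

Per-enzyme occurrences:
  OquII CCGCGAAG/3: at [29, 55, 86, 182, 190] ⇒ [32, 58, 89, 185, 193]
  PtaIV TTCCGCC/1: at [73, 142] ⇒ [74, 143]
  IvoVI AAAATC/1: at [66, 98, 116, 136, 173] ⇒ [67, 99, 117, 137, 174]
  HnxI TTTAGAGG/0: at [37, 153] ⇒ [37, 153]
  NpsX TGGAT/3: at [13, 17, 107, 128, 165] ⇒ [16, 20, 110, 131, 168]

All cut coordinates (distinct, sorted): [16, 20, 32, 37, 58, 67, 74, 89, 99, 110, 117, 131, 137, 143, 153, 168, 174, 185, 193]

Fragment lengths:
  [0,16): 16 bp
  [16,20): 4 bp
  [20,32): 12 bp
  [32,37): 5 bp
  [37,58): 21 bp
  [58,67): 9 bp
  [67,74): 7 bp
  [74,89): 15 bp
  [89,99): 10 bp
  [99,110): 11 bp
  [110,117): 7 bp
  [117,131): 14 bp
  [131,137): 6 bp
  [137,143): 6 bp
  [143,153): 10 bp
  [153,168): 15 bp
  [168,174): 6 bp
  [174,185): 11 bp
  [185,193): 8 bp
  [193,206): 13 bp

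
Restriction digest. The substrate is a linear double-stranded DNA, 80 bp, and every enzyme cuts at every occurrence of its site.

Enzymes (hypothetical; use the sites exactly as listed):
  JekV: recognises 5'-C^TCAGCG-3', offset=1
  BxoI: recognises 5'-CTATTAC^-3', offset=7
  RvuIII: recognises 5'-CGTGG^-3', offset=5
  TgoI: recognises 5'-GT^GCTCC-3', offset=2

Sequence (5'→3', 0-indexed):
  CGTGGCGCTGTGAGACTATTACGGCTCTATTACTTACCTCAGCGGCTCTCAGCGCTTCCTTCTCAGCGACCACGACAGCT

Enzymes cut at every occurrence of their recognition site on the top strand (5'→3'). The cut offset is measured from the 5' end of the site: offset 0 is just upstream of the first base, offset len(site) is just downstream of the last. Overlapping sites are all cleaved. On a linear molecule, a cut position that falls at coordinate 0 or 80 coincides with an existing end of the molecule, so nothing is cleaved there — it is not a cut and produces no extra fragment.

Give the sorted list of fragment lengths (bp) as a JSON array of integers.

[5,5,10,11,14,17,18]

Site scan:
  JekV CTCAGCG/1: at [37, 47, 61] ⇒ [38, 48, 62]
  BxoI CTATTAC/7: at [15, 26] ⇒ [22, 33]
  RvuIII CGTGG/5: at [0] ⇒ [5]
  TgoI (GTGCTCC, off=2): no sites

All cut coordinates (distinct, sorted): [5, 22, 33, 38, 48, 62]

Fragments:
  [0,5): 5 bp
  [5,22): 17 bp
  [22,33): 11 bp
  [33,38): 5 bp
  [38,48): 10 bp
  [48,62): 14 bp
  [62,80): 18 bp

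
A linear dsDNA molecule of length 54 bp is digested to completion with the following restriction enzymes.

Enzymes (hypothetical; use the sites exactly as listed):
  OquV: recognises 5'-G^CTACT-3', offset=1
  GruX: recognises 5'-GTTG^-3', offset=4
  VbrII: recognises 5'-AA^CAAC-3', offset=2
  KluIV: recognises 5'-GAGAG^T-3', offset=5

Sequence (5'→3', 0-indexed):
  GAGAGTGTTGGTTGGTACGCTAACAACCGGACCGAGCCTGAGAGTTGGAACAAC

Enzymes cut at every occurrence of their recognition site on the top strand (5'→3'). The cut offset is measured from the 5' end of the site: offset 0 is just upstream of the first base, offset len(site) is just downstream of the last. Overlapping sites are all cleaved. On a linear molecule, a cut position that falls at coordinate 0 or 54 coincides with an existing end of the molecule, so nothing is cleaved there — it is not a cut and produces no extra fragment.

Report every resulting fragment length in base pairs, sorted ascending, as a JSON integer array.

Per-enzyme occurrences:
  OquV (GCTACT, off=1): no sites
  GruX (GTTG, off=4): starts [6, 10, 43] → cuts [10, 14, 47]
  VbrII (AACAAC, off=2): starts [21, 48] → cuts [23, 50]
  KluIV (GAGAGT, off=5): starts [0, 39] → cuts [5, 44]

Pooled cuts: [5, 10, 14, 23, 44, 47, 50]

Fragment lengths:
  [0,5): 5 bp
  [5,10): 5 bp
  [10,14): 4 bp
  [14,23): 9 bp
  [23,44): 21 bp
  [44,47): 3 bp
  [47,50): 3 bp
  [50,54): 4 bp

[3,3,4,4,5,5,9,21]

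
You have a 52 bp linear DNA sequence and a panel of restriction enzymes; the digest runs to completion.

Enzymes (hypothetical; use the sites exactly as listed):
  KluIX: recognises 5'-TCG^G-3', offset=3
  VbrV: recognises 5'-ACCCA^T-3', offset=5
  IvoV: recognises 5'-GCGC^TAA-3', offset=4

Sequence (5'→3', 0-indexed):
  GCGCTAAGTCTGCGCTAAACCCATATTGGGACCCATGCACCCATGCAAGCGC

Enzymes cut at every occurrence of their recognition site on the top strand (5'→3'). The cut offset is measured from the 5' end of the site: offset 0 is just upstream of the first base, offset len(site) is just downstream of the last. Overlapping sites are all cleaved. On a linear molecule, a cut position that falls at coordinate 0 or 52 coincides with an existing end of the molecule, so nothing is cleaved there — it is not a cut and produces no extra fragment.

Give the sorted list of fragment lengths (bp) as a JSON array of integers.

Site scan:
  KluIX (TCGG, off=3): no sites
  VbrV (ACCCAT, off=5): starts [18, 30, 38] → cuts [23, 35, 43]
  IvoV (GCGCTAA, off=4): starts [0, 11] → cuts [4, 15]

All cut coordinates (distinct, sorted): [4, 15, 23, 35, 43]

Fragment lengths:
  [0,4): 4 bp
  [4,15): 11 bp
  [15,23): 8 bp
  [23,35): 12 bp
  [35,43): 8 bp
  [43,52): 9 bp

[4,8,8,9,11,12]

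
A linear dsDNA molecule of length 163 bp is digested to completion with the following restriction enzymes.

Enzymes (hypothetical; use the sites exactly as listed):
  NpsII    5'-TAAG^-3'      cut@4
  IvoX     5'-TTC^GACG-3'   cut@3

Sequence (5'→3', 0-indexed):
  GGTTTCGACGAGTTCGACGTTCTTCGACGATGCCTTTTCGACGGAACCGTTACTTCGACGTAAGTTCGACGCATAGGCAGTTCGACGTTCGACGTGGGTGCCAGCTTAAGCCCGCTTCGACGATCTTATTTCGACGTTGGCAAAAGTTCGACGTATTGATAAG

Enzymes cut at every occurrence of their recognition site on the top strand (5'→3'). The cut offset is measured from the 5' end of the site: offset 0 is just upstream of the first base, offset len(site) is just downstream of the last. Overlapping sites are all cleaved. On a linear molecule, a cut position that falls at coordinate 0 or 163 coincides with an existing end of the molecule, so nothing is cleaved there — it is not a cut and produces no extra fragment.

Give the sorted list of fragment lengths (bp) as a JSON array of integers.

[3,6,7,8,8,9,10,14,14,14,16,17,17,20]

Scan for sites:
  NpsII TAAG/4: at [60, 106, 159] ⇒ [64, 110] (position 163 is a terminus of the linear molecule — no cut)
  IvoX TTCGACG/3: at [3, 12, 22, 36, 53, 64, 80, 87, 115, 129, 146] ⇒ [6, 15, 25, 39, 56, 67, 83, 90, 118, 132, 149]

All cut coordinates (distinct, sorted): [6, 15, 25, 39, 56, 64, 67, 83, 90, 110, 118, 132, 149]

Fragment lengths:
  [0,6): 6 bp
  [6,15): 9 bp
  [15,25): 10 bp
  [25,39): 14 bp
  [39,56): 17 bp
  [56,64): 8 bp
  [64,67): 3 bp
  [67,83): 16 bp
  [83,90): 7 bp
  [90,110): 20 bp
  [110,118): 8 bp
  [118,132): 14 bp
  [132,149): 17 bp
  [149,163): 14 bp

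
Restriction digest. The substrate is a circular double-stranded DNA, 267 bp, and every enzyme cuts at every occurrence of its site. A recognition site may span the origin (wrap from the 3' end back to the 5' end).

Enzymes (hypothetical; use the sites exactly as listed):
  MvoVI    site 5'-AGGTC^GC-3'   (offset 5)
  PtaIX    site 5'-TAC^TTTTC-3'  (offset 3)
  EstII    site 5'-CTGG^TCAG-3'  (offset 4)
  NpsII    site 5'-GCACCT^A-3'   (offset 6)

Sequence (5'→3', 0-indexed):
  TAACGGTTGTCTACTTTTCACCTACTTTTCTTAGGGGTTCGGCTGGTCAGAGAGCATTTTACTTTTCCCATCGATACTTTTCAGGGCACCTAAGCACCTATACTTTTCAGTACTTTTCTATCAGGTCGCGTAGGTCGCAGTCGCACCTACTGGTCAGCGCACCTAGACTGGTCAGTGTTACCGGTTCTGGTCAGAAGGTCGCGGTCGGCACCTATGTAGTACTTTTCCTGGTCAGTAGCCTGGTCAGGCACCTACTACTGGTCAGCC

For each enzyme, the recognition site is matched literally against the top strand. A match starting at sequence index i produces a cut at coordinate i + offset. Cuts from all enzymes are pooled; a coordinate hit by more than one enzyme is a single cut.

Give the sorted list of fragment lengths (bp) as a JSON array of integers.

Site scan:
  MvoVI (AGGTCGC, off=5): starts [122, 131, 195] → cuts [127, 136, 200]
  PtaIX (TACTTTTC, off=3): starts [11, 22, 59, 74, 100, 110, 219] → cuts [14, 25, 62, 77, 103, 113, 222]
  EstII (CTGGTCAG, off=4): starts [42, 149, 167, 186, 227, 239, 257] → cuts [46, 153, 171, 190, 231, 243, 261]
  NpsII (GCACCTA, off=6): starts [85, 93, 142, 158, 207, 247] → cuts [91, 99, 148, 164, 213, 253]

Pooled cuts: [14, 25, 46, 62, 77, 91, 99, 103, 113, 127, 136, 148, 153, 164, 171, 190, 200, 213, 222, 231, 243, 253, 261]

Fragments:
  14→25: 11 bp
  25→46: 21 bp
  46→62: 16 bp
  62→77: 15 bp
  77→91: 14 bp
  91→99: 8 bp
  99→103: 4 bp
  103→113: 10 bp
  113→127: 14 bp
  127→136: 9 bp
  136→148: 12 bp
  148→153: 5 bp
  153→164: 11 bp
  164→171: 7 bp
  171→190: 19 bp
  190→200: 10 bp
  200→213: 13 bp
  213→222: 9 bp
  222→231: 9 bp
  231→243: 12 bp
  243→253: 10 bp
  253→261: 8 bp
  261→14 (wrap): 267-261+14 = 20 bp

[4,5,7,8,8,9,9,9,10,10,10,11,11,12,12,13,14,14,15,16,19,20,21]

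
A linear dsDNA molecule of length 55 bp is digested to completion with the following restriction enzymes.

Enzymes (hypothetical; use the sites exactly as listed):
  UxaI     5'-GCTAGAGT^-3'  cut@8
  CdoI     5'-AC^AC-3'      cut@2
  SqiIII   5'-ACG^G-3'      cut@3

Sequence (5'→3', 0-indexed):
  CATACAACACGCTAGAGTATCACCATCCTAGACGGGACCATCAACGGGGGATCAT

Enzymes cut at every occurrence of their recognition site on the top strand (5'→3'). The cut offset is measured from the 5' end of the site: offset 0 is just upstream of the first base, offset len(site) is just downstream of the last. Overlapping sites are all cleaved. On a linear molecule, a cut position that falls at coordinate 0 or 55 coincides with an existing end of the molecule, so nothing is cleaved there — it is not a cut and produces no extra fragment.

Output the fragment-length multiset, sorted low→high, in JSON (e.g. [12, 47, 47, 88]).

[8,9,10,12,16]

Per-enzyme occurrences:
  UxaI (GCTAGAGT, off=8): starts [10] → cuts [18]
  CdoI (ACAC, off=2): starts [6] → cuts [8]
  SqiIII (ACGG, off=3): starts [31, 43] → cuts [34, 46]

All cut coordinates (distinct, sorted): [8, 18, 34, 46]

Fragment lengths:
  [0,8): 8 bp
  [8,18): 10 bp
  [18,34): 16 bp
  [34,46): 12 bp
  [46,55): 9 bp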